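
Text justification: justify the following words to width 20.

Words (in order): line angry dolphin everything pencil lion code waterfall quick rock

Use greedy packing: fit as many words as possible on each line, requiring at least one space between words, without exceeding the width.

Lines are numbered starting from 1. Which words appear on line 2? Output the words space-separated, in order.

Line 1: ['line', 'angry', 'dolphin'] (min_width=18, slack=2)
Line 2: ['everything', 'pencil'] (min_width=17, slack=3)
Line 3: ['lion', 'code', 'waterfall'] (min_width=19, slack=1)
Line 4: ['quick', 'rock'] (min_width=10, slack=10)

Answer: everything pencil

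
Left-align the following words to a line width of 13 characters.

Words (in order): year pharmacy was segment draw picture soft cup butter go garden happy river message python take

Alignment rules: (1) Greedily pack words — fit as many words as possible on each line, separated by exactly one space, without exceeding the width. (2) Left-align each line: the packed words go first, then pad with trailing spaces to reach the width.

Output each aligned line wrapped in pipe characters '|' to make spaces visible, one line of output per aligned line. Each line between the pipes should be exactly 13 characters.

Answer: |year pharmacy|
|was segment  |
|draw picture |
|soft cup     |
|butter go    |
|garden happy |
|river message|
|python take  |

Derivation:
Line 1: ['year', 'pharmacy'] (min_width=13, slack=0)
Line 2: ['was', 'segment'] (min_width=11, slack=2)
Line 3: ['draw', 'picture'] (min_width=12, slack=1)
Line 4: ['soft', 'cup'] (min_width=8, slack=5)
Line 5: ['butter', 'go'] (min_width=9, slack=4)
Line 6: ['garden', 'happy'] (min_width=12, slack=1)
Line 7: ['river', 'message'] (min_width=13, slack=0)
Line 8: ['python', 'take'] (min_width=11, slack=2)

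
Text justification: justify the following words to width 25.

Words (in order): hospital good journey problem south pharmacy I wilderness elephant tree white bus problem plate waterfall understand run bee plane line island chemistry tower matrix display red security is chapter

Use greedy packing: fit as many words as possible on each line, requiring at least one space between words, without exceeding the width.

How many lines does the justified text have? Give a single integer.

Answer: 9

Derivation:
Line 1: ['hospital', 'good', 'journey'] (min_width=21, slack=4)
Line 2: ['problem', 'south', 'pharmacy', 'I'] (min_width=24, slack=1)
Line 3: ['wilderness', 'elephant', 'tree'] (min_width=24, slack=1)
Line 4: ['white', 'bus', 'problem', 'plate'] (min_width=23, slack=2)
Line 5: ['waterfall', 'understand', 'run'] (min_width=24, slack=1)
Line 6: ['bee', 'plane', 'line', 'island'] (min_width=21, slack=4)
Line 7: ['chemistry', 'tower', 'matrix'] (min_width=22, slack=3)
Line 8: ['display', 'red', 'security', 'is'] (min_width=23, slack=2)
Line 9: ['chapter'] (min_width=7, slack=18)
Total lines: 9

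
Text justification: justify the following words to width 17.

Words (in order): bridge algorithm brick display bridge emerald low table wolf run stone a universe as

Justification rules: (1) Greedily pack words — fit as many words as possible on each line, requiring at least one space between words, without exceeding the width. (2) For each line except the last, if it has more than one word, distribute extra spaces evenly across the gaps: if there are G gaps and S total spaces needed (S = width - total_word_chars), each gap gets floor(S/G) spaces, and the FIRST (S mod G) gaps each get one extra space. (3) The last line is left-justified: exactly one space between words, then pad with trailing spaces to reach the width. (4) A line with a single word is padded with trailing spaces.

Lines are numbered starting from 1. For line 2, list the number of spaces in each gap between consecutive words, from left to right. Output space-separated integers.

Answer: 5

Derivation:
Line 1: ['bridge', 'algorithm'] (min_width=16, slack=1)
Line 2: ['brick', 'display'] (min_width=13, slack=4)
Line 3: ['bridge', 'emerald'] (min_width=14, slack=3)
Line 4: ['low', 'table', 'wolf'] (min_width=14, slack=3)
Line 5: ['run', 'stone', 'a'] (min_width=11, slack=6)
Line 6: ['universe', 'as'] (min_width=11, slack=6)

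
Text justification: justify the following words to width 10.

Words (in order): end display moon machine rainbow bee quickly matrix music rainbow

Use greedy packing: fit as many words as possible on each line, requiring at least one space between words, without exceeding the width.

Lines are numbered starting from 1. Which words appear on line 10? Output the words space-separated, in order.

Answer: rainbow

Derivation:
Line 1: ['end'] (min_width=3, slack=7)
Line 2: ['display'] (min_width=7, slack=3)
Line 3: ['moon'] (min_width=4, slack=6)
Line 4: ['machine'] (min_width=7, slack=3)
Line 5: ['rainbow'] (min_width=7, slack=3)
Line 6: ['bee'] (min_width=3, slack=7)
Line 7: ['quickly'] (min_width=7, slack=3)
Line 8: ['matrix'] (min_width=6, slack=4)
Line 9: ['music'] (min_width=5, slack=5)
Line 10: ['rainbow'] (min_width=7, slack=3)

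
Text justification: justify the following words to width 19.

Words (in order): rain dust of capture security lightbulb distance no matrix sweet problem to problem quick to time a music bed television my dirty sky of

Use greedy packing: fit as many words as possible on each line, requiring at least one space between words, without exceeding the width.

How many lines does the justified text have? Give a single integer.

Answer: 9

Derivation:
Line 1: ['rain', 'dust', 'of'] (min_width=12, slack=7)
Line 2: ['capture', 'security'] (min_width=16, slack=3)
Line 3: ['lightbulb', 'distance'] (min_width=18, slack=1)
Line 4: ['no', 'matrix', 'sweet'] (min_width=15, slack=4)
Line 5: ['problem', 'to', 'problem'] (min_width=18, slack=1)
Line 6: ['quick', 'to', 'time', 'a'] (min_width=15, slack=4)
Line 7: ['music', 'bed'] (min_width=9, slack=10)
Line 8: ['television', 'my', 'dirty'] (min_width=19, slack=0)
Line 9: ['sky', 'of'] (min_width=6, slack=13)
Total lines: 9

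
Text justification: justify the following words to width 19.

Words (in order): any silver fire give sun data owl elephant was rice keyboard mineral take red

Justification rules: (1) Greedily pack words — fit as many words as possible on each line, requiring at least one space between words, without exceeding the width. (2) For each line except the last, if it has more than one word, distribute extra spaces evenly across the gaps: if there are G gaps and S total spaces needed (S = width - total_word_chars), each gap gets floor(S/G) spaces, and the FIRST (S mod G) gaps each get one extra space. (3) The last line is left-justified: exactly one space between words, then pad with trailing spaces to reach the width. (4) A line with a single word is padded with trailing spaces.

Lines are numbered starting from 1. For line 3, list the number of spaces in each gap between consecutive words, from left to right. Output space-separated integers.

Line 1: ['any', 'silver', 'fire'] (min_width=15, slack=4)
Line 2: ['give', 'sun', 'data', 'owl'] (min_width=17, slack=2)
Line 3: ['elephant', 'was', 'rice'] (min_width=17, slack=2)
Line 4: ['keyboard', 'mineral'] (min_width=16, slack=3)
Line 5: ['take', 'red'] (min_width=8, slack=11)

Answer: 2 2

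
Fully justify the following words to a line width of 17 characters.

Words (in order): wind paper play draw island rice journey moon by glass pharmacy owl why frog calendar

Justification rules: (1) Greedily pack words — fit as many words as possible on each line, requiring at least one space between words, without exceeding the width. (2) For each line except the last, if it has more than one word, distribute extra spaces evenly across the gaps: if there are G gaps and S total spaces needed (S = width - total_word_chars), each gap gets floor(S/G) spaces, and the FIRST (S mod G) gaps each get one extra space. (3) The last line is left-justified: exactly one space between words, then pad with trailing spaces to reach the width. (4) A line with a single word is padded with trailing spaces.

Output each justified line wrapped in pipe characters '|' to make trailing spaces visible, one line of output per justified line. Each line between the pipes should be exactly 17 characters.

Answer: |wind  paper  play|
|draw  island rice|
|journey  moon  by|
|glass    pharmacy|
|owl    why   frog|
|calendar         |

Derivation:
Line 1: ['wind', 'paper', 'play'] (min_width=15, slack=2)
Line 2: ['draw', 'island', 'rice'] (min_width=16, slack=1)
Line 3: ['journey', 'moon', 'by'] (min_width=15, slack=2)
Line 4: ['glass', 'pharmacy'] (min_width=14, slack=3)
Line 5: ['owl', 'why', 'frog'] (min_width=12, slack=5)
Line 6: ['calendar'] (min_width=8, slack=9)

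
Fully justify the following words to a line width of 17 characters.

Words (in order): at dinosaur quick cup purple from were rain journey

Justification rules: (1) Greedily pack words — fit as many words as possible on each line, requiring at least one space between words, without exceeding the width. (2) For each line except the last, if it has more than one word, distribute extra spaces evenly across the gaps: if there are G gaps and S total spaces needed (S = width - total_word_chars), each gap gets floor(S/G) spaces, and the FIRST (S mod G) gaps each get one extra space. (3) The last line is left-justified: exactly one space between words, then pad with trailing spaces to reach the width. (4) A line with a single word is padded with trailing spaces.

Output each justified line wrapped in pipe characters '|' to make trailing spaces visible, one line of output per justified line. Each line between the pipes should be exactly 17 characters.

Answer: |at dinosaur quick|
|cup  purple  from|
|were rain journey|

Derivation:
Line 1: ['at', 'dinosaur', 'quick'] (min_width=17, slack=0)
Line 2: ['cup', 'purple', 'from'] (min_width=15, slack=2)
Line 3: ['were', 'rain', 'journey'] (min_width=17, slack=0)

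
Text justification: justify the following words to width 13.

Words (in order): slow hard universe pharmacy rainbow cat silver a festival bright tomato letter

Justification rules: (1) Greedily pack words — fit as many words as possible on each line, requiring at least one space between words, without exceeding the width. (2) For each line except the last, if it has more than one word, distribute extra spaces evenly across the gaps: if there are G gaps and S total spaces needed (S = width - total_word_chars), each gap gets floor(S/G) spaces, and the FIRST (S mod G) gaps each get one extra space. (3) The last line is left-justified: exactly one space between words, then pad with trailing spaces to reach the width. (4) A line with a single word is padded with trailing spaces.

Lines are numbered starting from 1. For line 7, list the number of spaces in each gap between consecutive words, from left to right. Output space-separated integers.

Line 1: ['slow', 'hard'] (min_width=9, slack=4)
Line 2: ['universe'] (min_width=8, slack=5)
Line 3: ['pharmacy'] (min_width=8, slack=5)
Line 4: ['rainbow', 'cat'] (min_width=11, slack=2)
Line 5: ['silver', 'a'] (min_width=8, slack=5)
Line 6: ['festival'] (min_width=8, slack=5)
Line 7: ['bright', 'tomato'] (min_width=13, slack=0)
Line 8: ['letter'] (min_width=6, slack=7)

Answer: 1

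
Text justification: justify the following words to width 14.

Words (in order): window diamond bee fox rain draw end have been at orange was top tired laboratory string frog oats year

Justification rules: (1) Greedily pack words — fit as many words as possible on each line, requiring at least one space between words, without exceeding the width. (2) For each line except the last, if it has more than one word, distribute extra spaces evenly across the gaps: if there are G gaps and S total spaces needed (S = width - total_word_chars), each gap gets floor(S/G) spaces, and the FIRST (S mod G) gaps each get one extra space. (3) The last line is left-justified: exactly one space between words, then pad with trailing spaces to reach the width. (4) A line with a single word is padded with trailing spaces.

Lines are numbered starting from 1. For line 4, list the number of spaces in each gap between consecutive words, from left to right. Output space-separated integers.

Line 1: ['window', 'diamond'] (min_width=14, slack=0)
Line 2: ['bee', 'fox', 'rain'] (min_width=12, slack=2)
Line 3: ['draw', 'end', 'have'] (min_width=13, slack=1)
Line 4: ['been', 'at', 'orange'] (min_width=14, slack=0)
Line 5: ['was', 'top', 'tired'] (min_width=13, slack=1)
Line 6: ['laboratory'] (min_width=10, slack=4)
Line 7: ['string', 'frog'] (min_width=11, slack=3)
Line 8: ['oats', 'year'] (min_width=9, slack=5)

Answer: 1 1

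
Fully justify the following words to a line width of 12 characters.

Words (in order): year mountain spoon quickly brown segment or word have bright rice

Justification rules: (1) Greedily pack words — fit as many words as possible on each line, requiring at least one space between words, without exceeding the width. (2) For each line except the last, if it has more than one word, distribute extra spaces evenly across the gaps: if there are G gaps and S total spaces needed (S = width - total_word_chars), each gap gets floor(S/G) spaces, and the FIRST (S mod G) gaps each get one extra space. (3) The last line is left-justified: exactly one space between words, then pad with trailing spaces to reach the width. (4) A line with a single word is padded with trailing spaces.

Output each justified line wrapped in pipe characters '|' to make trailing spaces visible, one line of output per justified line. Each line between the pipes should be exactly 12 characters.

Answer: |year        |
|mountain    |
|spoon       |
|quickly     |
|brown       |
|segment   or|
|word    have|
|bright rice |

Derivation:
Line 1: ['year'] (min_width=4, slack=8)
Line 2: ['mountain'] (min_width=8, slack=4)
Line 3: ['spoon'] (min_width=5, slack=7)
Line 4: ['quickly'] (min_width=7, slack=5)
Line 5: ['brown'] (min_width=5, slack=7)
Line 6: ['segment', 'or'] (min_width=10, slack=2)
Line 7: ['word', 'have'] (min_width=9, slack=3)
Line 8: ['bright', 'rice'] (min_width=11, slack=1)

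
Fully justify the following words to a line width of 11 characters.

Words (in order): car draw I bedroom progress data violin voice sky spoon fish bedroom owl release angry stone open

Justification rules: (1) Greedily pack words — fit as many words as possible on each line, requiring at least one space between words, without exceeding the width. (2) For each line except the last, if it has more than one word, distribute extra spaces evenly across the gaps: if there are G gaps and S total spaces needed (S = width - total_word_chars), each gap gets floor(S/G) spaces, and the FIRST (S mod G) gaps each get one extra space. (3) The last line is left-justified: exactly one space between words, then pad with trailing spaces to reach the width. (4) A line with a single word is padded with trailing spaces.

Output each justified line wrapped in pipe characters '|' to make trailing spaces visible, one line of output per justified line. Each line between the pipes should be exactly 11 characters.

Line 1: ['car', 'draw', 'I'] (min_width=10, slack=1)
Line 2: ['bedroom'] (min_width=7, slack=4)
Line 3: ['progress'] (min_width=8, slack=3)
Line 4: ['data', 'violin'] (min_width=11, slack=0)
Line 5: ['voice', 'sky'] (min_width=9, slack=2)
Line 6: ['spoon', 'fish'] (min_width=10, slack=1)
Line 7: ['bedroom', 'owl'] (min_width=11, slack=0)
Line 8: ['release'] (min_width=7, slack=4)
Line 9: ['angry', 'stone'] (min_width=11, slack=0)
Line 10: ['open'] (min_width=4, slack=7)

Answer: |car  draw I|
|bedroom    |
|progress   |
|data violin|
|voice   sky|
|spoon  fish|
|bedroom owl|
|release    |
|angry stone|
|open       |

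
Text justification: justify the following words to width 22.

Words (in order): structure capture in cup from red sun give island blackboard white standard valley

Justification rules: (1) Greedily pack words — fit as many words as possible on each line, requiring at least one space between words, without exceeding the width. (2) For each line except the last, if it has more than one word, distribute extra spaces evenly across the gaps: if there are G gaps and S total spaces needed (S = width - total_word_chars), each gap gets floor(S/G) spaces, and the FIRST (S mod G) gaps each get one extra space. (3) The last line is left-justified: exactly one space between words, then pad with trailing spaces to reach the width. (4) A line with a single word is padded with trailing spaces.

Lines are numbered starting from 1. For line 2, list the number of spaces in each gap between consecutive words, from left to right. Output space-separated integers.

Answer: 2 1 1 1

Derivation:
Line 1: ['structure', 'capture', 'in'] (min_width=20, slack=2)
Line 2: ['cup', 'from', 'red', 'sun', 'give'] (min_width=21, slack=1)
Line 3: ['island', 'blackboard'] (min_width=17, slack=5)
Line 4: ['white', 'standard', 'valley'] (min_width=21, slack=1)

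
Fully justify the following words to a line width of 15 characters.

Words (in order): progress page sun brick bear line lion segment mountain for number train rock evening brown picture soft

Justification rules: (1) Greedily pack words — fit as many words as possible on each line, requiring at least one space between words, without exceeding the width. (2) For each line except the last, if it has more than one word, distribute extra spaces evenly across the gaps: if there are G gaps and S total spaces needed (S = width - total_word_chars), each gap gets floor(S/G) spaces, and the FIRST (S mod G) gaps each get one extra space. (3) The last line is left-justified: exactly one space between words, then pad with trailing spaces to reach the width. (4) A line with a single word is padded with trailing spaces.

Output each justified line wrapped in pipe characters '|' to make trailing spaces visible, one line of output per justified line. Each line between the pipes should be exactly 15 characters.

Answer: |progress   page|
|sun  brick bear|
|line       lion|
|segment        |
|mountain    for|
|number    train|
|rock    evening|
|brown   picture|
|soft           |

Derivation:
Line 1: ['progress', 'page'] (min_width=13, slack=2)
Line 2: ['sun', 'brick', 'bear'] (min_width=14, slack=1)
Line 3: ['line', 'lion'] (min_width=9, slack=6)
Line 4: ['segment'] (min_width=7, slack=8)
Line 5: ['mountain', 'for'] (min_width=12, slack=3)
Line 6: ['number', 'train'] (min_width=12, slack=3)
Line 7: ['rock', 'evening'] (min_width=12, slack=3)
Line 8: ['brown', 'picture'] (min_width=13, slack=2)
Line 9: ['soft'] (min_width=4, slack=11)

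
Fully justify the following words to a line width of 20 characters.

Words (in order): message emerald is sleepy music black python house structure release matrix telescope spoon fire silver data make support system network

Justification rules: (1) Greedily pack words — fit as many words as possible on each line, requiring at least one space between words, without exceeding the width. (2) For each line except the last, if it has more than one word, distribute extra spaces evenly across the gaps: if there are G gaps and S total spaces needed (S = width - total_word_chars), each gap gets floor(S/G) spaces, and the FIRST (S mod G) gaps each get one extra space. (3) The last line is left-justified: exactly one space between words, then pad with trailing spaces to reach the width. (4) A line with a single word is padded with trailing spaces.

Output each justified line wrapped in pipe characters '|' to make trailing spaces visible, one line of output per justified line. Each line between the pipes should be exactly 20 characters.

Line 1: ['message', 'emerald', 'is'] (min_width=18, slack=2)
Line 2: ['sleepy', 'music', 'black'] (min_width=18, slack=2)
Line 3: ['python', 'house'] (min_width=12, slack=8)
Line 4: ['structure', 'release'] (min_width=17, slack=3)
Line 5: ['matrix', 'telescope'] (min_width=16, slack=4)
Line 6: ['spoon', 'fire', 'silver'] (min_width=17, slack=3)
Line 7: ['data', 'make', 'support'] (min_width=17, slack=3)
Line 8: ['system', 'network'] (min_width=14, slack=6)

Answer: |message  emerald  is|
|sleepy  music  black|
|python         house|
|structure    release|
|matrix     telescope|
|spoon   fire  silver|
|data   make  support|
|system network      |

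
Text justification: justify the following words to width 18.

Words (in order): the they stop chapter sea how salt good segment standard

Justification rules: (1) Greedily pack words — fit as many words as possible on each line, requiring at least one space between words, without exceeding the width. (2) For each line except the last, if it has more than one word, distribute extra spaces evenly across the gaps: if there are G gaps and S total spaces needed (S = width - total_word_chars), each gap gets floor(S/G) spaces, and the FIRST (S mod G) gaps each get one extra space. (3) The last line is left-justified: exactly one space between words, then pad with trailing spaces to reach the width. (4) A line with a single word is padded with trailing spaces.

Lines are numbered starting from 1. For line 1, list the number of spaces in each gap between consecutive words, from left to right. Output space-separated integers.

Line 1: ['the', 'they', 'stop'] (min_width=13, slack=5)
Line 2: ['chapter', 'sea', 'how'] (min_width=15, slack=3)
Line 3: ['salt', 'good', 'segment'] (min_width=17, slack=1)
Line 4: ['standard'] (min_width=8, slack=10)

Answer: 4 3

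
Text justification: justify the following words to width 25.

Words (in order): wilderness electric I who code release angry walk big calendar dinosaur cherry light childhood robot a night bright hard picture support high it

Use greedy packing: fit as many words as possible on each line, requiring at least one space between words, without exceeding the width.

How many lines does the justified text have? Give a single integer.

Answer: 6

Derivation:
Line 1: ['wilderness', 'electric', 'I', 'who'] (min_width=25, slack=0)
Line 2: ['code', 'release', 'angry', 'walk'] (min_width=23, slack=2)
Line 3: ['big', 'calendar', 'dinosaur'] (min_width=21, slack=4)
Line 4: ['cherry', 'light', 'childhood'] (min_width=22, slack=3)
Line 5: ['robot', 'a', 'night', 'bright', 'hard'] (min_width=25, slack=0)
Line 6: ['picture', 'support', 'high', 'it'] (min_width=23, slack=2)
Total lines: 6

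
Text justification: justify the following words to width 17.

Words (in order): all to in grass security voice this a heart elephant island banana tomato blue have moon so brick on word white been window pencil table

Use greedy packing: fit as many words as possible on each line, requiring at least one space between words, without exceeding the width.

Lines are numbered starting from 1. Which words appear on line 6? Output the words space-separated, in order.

Line 1: ['all', 'to', 'in', 'grass'] (min_width=15, slack=2)
Line 2: ['security', 'voice'] (min_width=14, slack=3)
Line 3: ['this', 'a', 'heart'] (min_width=12, slack=5)
Line 4: ['elephant', 'island'] (min_width=15, slack=2)
Line 5: ['banana', 'tomato'] (min_width=13, slack=4)
Line 6: ['blue', 'have', 'moon', 'so'] (min_width=17, slack=0)
Line 7: ['brick', 'on', 'word'] (min_width=13, slack=4)
Line 8: ['white', 'been', 'window'] (min_width=17, slack=0)
Line 9: ['pencil', 'table'] (min_width=12, slack=5)

Answer: blue have moon so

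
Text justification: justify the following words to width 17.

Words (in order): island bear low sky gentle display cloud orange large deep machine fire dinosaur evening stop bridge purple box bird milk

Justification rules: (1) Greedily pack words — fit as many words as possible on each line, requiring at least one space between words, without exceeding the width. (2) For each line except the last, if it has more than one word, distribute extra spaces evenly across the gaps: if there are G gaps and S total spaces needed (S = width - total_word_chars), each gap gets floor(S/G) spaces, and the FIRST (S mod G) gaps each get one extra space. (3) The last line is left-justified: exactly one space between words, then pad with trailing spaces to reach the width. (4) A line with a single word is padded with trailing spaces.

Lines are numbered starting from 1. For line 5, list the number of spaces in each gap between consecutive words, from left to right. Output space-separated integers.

Answer: 6

Derivation:
Line 1: ['island', 'bear', 'low'] (min_width=15, slack=2)
Line 2: ['sky', 'gentle'] (min_width=10, slack=7)
Line 3: ['display', 'cloud'] (min_width=13, slack=4)
Line 4: ['orange', 'large', 'deep'] (min_width=17, slack=0)
Line 5: ['machine', 'fire'] (min_width=12, slack=5)
Line 6: ['dinosaur', 'evening'] (min_width=16, slack=1)
Line 7: ['stop', 'bridge'] (min_width=11, slack=6)
Line 8: ['purple', 'box', 'bird'] (min_width=15, slack=2)
Line 9: ['milk'] (min_width=4, slack=13)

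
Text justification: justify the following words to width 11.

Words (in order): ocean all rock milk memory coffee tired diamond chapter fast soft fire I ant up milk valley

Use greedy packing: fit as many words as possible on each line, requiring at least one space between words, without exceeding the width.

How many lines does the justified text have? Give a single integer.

Line 1: ['ocean', 'all'] (min_width=9, slack=2)
Line 2: ['rock', 'milk'] (min_width=9, slack=2)
Line 3: ['memory'] (min_width=6, slack=5)
Line 4: ['coffee'] (min_width=6, slack=5)
Line 5: ['tired'] (min_width=5, slack=6)
Line 6: ['diamond'] (min_width=7, slack=4)
Line 7: ['chapter'] (min_width=7, slack=4)
Line 8: ['fast', 'soft'] (min_width=9, slack=2)
Line 9: ['fire', 'I', 'ant'] (min_width=10, slack=1)
Line 10: ['up', 'milk'] (min_width=7, slack=4)
Line 11: ['valley'] (min_width=6, slack=5)
Total lines: 11

Answer: 11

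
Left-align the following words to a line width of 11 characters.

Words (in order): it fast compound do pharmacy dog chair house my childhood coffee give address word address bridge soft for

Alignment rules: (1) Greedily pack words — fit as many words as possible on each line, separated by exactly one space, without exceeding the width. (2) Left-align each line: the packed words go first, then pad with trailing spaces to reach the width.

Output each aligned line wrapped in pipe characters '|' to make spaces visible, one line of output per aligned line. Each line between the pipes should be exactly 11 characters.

Line 1: ['it', 'fast'] (min_width=7, slack=4)
Line 2: ['compound', 'do'] (min_width=11, slack=0)
Line 3: ['pharmacy'] (min_width=8, slack=3)
Line 4: ['dog', 'chair'] (min_width=9, slack=2)
Line 5: ['house', 'my'] (min_width=8, slack=3)
Line 6: ['childhood'] (min_width=9, slack=2)
Line 7: ['coffee', 'give'] (min_width=11, slack=0)
Line 8: ['address'] (min_width=7, slack=4)
Line 9: ['word'] (min_width=4, slack=7)
Line 10: ['address'] (min_width=7, slack=4)
Line 11: ['bridge', 'soft'] (min_width=11, slack=0)
Line 12: ['for'] (min_width=3, slack=8)

Answer: |it fast    |
|compound do|
|pharmacy   |
|dog chair  |
|house my   |
|childhood  |
|coffee give|
|address    |
|word       |
|address    |
|bridge soft|
|for        |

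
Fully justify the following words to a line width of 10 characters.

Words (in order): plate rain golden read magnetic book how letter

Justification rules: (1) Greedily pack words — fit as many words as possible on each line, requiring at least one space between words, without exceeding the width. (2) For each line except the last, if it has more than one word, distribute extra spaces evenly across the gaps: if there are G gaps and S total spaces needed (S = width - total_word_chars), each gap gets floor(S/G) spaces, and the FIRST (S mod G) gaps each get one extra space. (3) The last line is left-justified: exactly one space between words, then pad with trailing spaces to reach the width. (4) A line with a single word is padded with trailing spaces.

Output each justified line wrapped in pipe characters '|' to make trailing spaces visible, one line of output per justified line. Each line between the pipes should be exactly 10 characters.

Line 1: ['plate', 'rain'] (min_width=10, slack=0)
Line 2: ['golden'] (min_width=6, slack=4)
Line 3: ['read'] (min_width=4, slack=6)
Line 4: ['magnetic'] (min_width=8, slack=2)
Line 5: ['book', 'how'] (min_width=8, slack=2)
Line 6: ['letter'] (min_width=6, slack=4)

Answer: |plate rain|
|golden    |
|read      |
|magnetic  |
|book   how|
|letter    |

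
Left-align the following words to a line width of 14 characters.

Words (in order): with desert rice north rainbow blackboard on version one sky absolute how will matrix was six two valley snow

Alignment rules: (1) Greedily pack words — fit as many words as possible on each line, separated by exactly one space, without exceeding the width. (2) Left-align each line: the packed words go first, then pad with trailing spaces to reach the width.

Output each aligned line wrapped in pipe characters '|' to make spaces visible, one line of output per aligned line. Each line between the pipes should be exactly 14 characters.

Answer: |with desert   |
|rice north    |
|rainbow       |
|blackboard on |
|version one   |
|sky absolute  |
|how will      |
|matrix was six|
|two valley    |
|snow          |

Derivation:
Line 1: ['with', 'desert'] (min_width=11, slack=3)
Line 2: ['rice', 'north'] (min_width=10, slack=4)
Line 3: ['rainbow'] (min_width=7, slack=7)
Line 4: ['blackboard', 'on'] (min_width=13, slack=1)
Line 5: ['version', 'one'] (min_width=11, slack=3)
Line 6: ['sky', 'absolute'] (min_width=12, slack=2)
Line 7: ['how', 'will'] (min_width=8, slack=6)
Line 8: ['matrix', 'was', 'six'] (min_width=14, slack=0)
Line 9: ['two', 'valley'] (min_width=10, slack=4)
Line 10: ['snow'] (min_width=4, slack=10)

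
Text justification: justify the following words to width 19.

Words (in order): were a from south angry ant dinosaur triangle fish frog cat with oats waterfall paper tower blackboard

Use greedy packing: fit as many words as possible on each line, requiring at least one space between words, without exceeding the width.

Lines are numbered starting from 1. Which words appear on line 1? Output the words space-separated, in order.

Line 1: ['were', 'a', 'from', 'south'] (min_width=17, slack=2)
Line 2: ['angry', 'ant', 'dinosaur'] (min_width=18, slack=1)
Line 3: ['triangle', 'fish', 'frog'] (min_width=18, slack=1)
Line 4: ['cat', 'with', 'oats'] (min_width=13, slack=6)
Line 5: ['waterfall', 'paper'] (min_width=15, slack=4)
Line 6: ['tower', 'blackboard'] (min_width=16, slack=3)

Answer: were a from south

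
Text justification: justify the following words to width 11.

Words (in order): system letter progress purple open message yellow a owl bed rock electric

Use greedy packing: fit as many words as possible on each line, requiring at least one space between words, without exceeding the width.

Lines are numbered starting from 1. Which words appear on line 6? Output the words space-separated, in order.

Line 1: ['system'] (min_width=6, slack=5)
Line 2: ['letter'] (min_width=6, slack=5)
Line 3: ['progress'] (min_width=8, slack=3)
Line 4: ['purple', 'open'] (min_width=11, slack=0)
Line 5: ['message'] (min_width=7, slack=4)
Line 6: ['yellow', 'a'] (min_width=8, slack=3)
Line 7: ['owl', 'bed'] (min_width=7, slack=4)
Line 8: ['rock'] (min_width=4, slack=7)
Line 9: ['electric'] (min_width=8, slack=3)

Answer: yellow a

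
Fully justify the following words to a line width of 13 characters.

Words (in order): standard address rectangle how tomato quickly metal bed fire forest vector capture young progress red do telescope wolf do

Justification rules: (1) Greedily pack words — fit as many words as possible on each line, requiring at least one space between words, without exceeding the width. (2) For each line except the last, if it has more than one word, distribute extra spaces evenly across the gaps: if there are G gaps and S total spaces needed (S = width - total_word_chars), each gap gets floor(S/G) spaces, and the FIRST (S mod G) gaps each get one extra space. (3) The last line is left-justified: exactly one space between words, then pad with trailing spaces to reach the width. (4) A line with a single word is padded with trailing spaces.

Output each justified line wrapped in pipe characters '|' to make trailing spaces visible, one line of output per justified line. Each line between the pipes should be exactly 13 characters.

Answer: |standard     |
|address      |
|rectangle how|
|tomato       |
|quickly metal|
|bed      fire|
|forest vector|
|capture young|
|progress  red|
|do  telescope|
|wolf do      |

Derivation:
Line 1: ['standard'] (min_width=8, slack=5)
Line 2: ['address'] (min_width=7, slack=6)
Line 3: ['rectangle', 'how'] (min_width=13, slack=0)
Line 4: ['tomato'] (min_width=6, slack=7)
Line 5: ['quickly', 'metal'] (min_width=13, slack=0)
Line 6: ['bed', 'fire'] (min_width=8, slack=5)
Line 7: ['forest', 'vector'] (min_width=13, slack=0)
Line 8: ['capture', 'young'] (min_width=13, slack=0)
Line 9: ['progress', 'red'] (min_width=12, slack=1)
Line 10: ['do', 'telescope'] (min_width=12, slack=1)
Line 11: ['wolf', 'do'] (min_width=7, slack=6)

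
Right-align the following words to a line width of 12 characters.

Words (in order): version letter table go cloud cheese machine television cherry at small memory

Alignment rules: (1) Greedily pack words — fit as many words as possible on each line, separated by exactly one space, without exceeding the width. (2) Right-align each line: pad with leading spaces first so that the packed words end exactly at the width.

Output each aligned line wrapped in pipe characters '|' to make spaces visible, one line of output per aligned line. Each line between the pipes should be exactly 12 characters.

Answer: |     version|
|letter table|
|    go cloud|
|      cheese|
|     machine|
|  television|
|   cherry at|
|small memory|

Derivation:
Line 1: ['version'] (min_width=7, slack=5)
Line 2: ['letter', 'table'] (min_width=12, slack=0)
Line 3: ['go', 'cloud'] (min_width=8, slack=4)
Line 4: ['cheese'] (min_width=6, slack=6)
Line 5: ['machine'] (min_width=7, slack=5)
Line 6: ['television'] (min_width=10, slack=2)
Line 7: ['cherry', 'at'] (min_width=9, slack=3)
Line 8: ['small', 'memory'] (min_width=12, slack=0)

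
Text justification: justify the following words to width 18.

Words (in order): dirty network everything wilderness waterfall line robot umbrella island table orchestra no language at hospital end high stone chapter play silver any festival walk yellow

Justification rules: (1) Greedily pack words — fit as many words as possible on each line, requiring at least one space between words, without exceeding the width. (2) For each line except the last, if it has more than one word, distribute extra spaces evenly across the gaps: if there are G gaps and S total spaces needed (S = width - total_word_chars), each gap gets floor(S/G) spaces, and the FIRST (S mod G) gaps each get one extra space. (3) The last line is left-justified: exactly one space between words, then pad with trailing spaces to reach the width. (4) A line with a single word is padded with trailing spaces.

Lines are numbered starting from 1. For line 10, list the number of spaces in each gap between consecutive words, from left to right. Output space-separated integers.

Answer: 1 1

Derivation:
Line 1: ['dirty', 'network'] (min_width=13, slack=5)
Line 2: ['everything'] (min_width=10, slack=8)
Line 3: ['wilderness'] (min_width=10, slack=8)
Line 4: ['waterfall', 'line'] (min_width=14, slack=4)
Line 5: ['robot', 'umbrella'] (min_width=14, slack=4)
Line 6: ['island', 'table'] (min_width=12, slack=6)
Line 7: ['orchestra', 'no'] (min_width=12, slack=6)
Line 8: ['language', 'at'] (min_width=11, slack=7)
Line 9: ['hospital', 'end', 'high'] (min_width=17, slack=1)
Line 10: ['stone', 'chapter', 'play'] (min_width=18, slack=0)
Line 11: ['silver', 'any'] (min_width=10, slack=8)
Line 12: ['festival', 'walk'] (min_width=13, slack=5)
Line 13: ['yellow'] (min_width=6, slack=12)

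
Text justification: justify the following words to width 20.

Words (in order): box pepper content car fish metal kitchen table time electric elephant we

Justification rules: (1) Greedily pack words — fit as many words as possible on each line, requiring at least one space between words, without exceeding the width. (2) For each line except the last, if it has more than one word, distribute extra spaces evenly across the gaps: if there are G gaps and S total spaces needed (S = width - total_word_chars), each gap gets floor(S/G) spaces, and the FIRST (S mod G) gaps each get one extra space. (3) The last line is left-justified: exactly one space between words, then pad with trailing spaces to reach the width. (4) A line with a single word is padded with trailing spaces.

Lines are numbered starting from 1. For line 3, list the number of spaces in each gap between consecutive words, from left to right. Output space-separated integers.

Line 1: ['box', 'pepper', 'content'] (min_width=18, slack=2)
Line 2: ['car', 'fish', 'metal'] (min_width=14, slack=6)
Line 3: ['kitchen', 'table', 'time'] (min_width=18, slack=2)
Line 4: ['electric', 'elephant', 'we'] (min_width=20, slack=0)

Answer: 2 2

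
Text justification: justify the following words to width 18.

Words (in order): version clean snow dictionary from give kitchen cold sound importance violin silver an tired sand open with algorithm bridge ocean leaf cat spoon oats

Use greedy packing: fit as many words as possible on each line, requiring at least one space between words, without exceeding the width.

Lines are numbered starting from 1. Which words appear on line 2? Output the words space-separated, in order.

Line 1: ['version', 'clean', 'snow'] (min_width=18, slack=0)
Line 2: ['dictionary', 'from'] (min_width=15, slack=3)
Line 3: ['give', 'kitchen', 'cold'] (min_width=17, slack=1)
Line 4: ['sound', 'importance'] (min_width=16, slack=2)
Line 5: ['violin', 'silver', 'an'] (min_width=16, slack=2)
Line 6: ['tired', 'sand', 'open'] (min_width=15, slack=3)
Line 7: ['with', 'algorithm'] (min_width=14, slack=4)
Line 8: ['bridge', 'ocean', 'leaf'] (min_width=17, slack=1)
Line 9: ['cat', 'spoon', 'oats'] (min_width=14, slack=4)

Answer: dictionary from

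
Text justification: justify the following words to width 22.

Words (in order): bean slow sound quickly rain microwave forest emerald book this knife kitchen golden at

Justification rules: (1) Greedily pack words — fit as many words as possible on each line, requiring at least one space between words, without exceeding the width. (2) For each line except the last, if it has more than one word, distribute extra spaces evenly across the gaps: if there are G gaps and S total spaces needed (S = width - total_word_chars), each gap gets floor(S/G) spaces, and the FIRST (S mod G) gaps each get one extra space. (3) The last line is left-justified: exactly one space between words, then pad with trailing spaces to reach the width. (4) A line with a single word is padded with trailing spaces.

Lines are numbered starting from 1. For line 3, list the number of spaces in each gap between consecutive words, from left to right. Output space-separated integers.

Answer: 3 2

Derivation:
Line 1: ['bean', 'slow', 'sound'] (min_width=15, slack=7)
Line 2: ['quickly', 'rain', 'microwave'] (min_width=22, slack=0)
Line 3: ['forest', 'emerald', 'book'] (min_width=19, slack=3)
Line 4: ['this', 'knife', 'kitchen'] (min_width=18, slack=4)
Line 5: ['golden', 'at'] (min_width=9, slack=13)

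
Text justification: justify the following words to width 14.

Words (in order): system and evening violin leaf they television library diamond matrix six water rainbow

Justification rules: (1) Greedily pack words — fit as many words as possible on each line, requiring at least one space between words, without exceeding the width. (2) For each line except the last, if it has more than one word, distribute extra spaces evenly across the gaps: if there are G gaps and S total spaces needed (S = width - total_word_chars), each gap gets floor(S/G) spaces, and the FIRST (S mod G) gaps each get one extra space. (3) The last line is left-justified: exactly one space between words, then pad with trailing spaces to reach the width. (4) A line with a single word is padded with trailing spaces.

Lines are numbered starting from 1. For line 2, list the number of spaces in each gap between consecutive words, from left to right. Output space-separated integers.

Answer: 1

Derivation:
Line 1: ['system', 'and'] (min_width=10, slack=4)
Line 2: ['evening', 'violin'] (min_width=14, slack=0)
Line 3: ['leaf', 'they'] (min_width=9, slack=5)
Line 4: ['television'] (min_width=10, slack=4)
Line 5: ['library'] (min_width=7, slack=7)
Line 6: ['diamond', 'matrix'] (min_width=14, slack=0)
Line 7: ['six', 'water'] (min_width=9, slack=5)
Line 8: ['rainbow'] (min_width=7, slack=7)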